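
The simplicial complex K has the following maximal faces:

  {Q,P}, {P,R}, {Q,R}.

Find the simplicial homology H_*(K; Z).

H_0 = Z,  H_1 = Z.

Fix the vertex order P < Q < R and write every simplex with vertices in increasing order. Then dim K = 1 and the simplices of K are:

  0-simplices (3): P, Q, R
  1-simplices (3): PQ, PR, QR

giving chain groups C_0 ≅ Z^3, C_1 ≅ Z^3.

∂_1: C_1 → C_0 sends each edge [p,q] (with p < q) to q − p. For instance
  ∂QR = R − Q.
The resulting 3×3 matrix has rank 2, and its Smith normal form has invariant factors (1,1).

Now H_k = ker ∂_k / im ∂_{k+1}, so:

  H_0: rank C_0 − rank ∂_1 = 3 − 2 = 1, and the invariant factors of ∂_1 are all 1, so H_0 ≅ Z.
  H_1: rank ker ∂_1 − rank ∂_2 = (3 − 2) − 0 = 1, and there is no ∂_2, so H_1 ≅ Z.

As a check, the Euler characteristic is 3 − 3 = 0, which agrees with 1 − 1 = 0.
(K is a triangulation of the circle S^1.)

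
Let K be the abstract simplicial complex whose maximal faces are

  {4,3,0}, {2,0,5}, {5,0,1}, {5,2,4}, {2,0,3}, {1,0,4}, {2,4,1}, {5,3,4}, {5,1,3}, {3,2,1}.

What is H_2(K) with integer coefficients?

H_2 = 0.

Fix the vertex order 0 < 1 < 2 < 3 < 4 < 5 and write every simplex with vertices in increasing order. Then dim K = 2 and the simplices of K are:

  0-simplices (6): [0], [1], [2], [3], [4], [5]
  1-simplices (15): [0,1], [0,2], [0,3], [0,4], [0,5], [1,2], [1,3], [1,4], [1,5], [2,3], [2,4], [2,5], [3,4], [3,5], [4,5]
  2-simplices (10): [0,1,4], [0,1,5], [0,2,3], [0,2,5], [0,3,4], [1,2,3], [1,2,4], [1,3,5], [2,4,5], [3,4,5]

giving chain groups C_0 ≅ Z^6, C_1 ≅ Z^15, C_2 ≅ Z^10.

∂_1: C_1 → C_0 maps an edge to its endpoints' difference, ∂[p,q] = q − p. For instance
  ∂[0,4] = [4] − [0].
This gives a 6×15 integer matrix of rank 5; reducing to Smith normal form yields diagonal entries (1,1,1,1,1).

Boundary ∂_2: C_2 → C_1 acts by ∂[p,q,r] = [q,r] − [p,r] + [p,q]. For instance
  ∂[3,4,5] = [4,5] − [3,5] + [3,4],
  ∂[0,3,4] = [3,4] − [0,4] + [0,3].
The 15×10 boundary matrix has rank 10 and Smith normal form diag(1,1,1,1,1,1,1,1,1,2).

From H_k ≅ ker(∂_k) / im(∂_{k+1}) we obtain:

  H_2: rank ker ∂_2 − rank ∂_3 = (10 − 10) − 0 = 0, and there is no ∂_3, so H_2 = 0.

(K is a triangulation of the real projective plane RP^2.)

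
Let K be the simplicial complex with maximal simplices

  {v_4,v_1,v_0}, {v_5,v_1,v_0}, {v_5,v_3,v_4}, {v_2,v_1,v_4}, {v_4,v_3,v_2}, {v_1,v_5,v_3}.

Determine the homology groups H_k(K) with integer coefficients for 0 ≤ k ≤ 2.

We work with the vertex ordering v_0 < v_1 < v_2 < v_3 < v_4 < v_5. The simplices of K, each written with vertices in increasing order, are:

  0-simplices (6): [v_0], [v_1], [v_2], [v_3], [v_4], [v_5]
  1-simplices (12): [v_0,v_1], [v_0,v_4], [v_0,v_5], [v_1,v_2], [v_1,v_3], [v_1,v_4], [v_1,v_5], [v_2,v_3], [v_2,v_4], [v_3,v_4], [v_3,v_5], [v_4,v_5]
  2-simplices (6): [v_0,v_1,v_4], [v_0,v_1,v_5], [v_1,v_2,v_4], [v_1,v_3,v_5], [v_2,v_3,v_4], [v_3,v_4,v_5]

so the chain groups are C_0 ≅ Z^6, C_1 ≅ Z^12, C_2 ≅ Z^6.

The boundary map ∂_1: C_1 → C_0 is given by ∂[p,q] = [q] − [p]. For instance
  ∂[v_3,v_4] = [v_4] − [v_3].
The 6×12 boundary matrix has rank 5 and Smith normal form diag(1,1,1,1,1).

The boundary map ∂_2: C_2 → C_1 sends each 2-simplex [p,q,r] to [q,r] − [p,r] + [p,q]. For instance
  ∂[v_2,v_3,v_4] = [v_3,v_4] − [v_2,v_4] + [v_2,v_3],
  ∂[v_0,v_1,v_4] = [v_1,v_4] − [v_0,v_4] + [v_0,v_1].
This gives a 12×6 integer matrix of rank 6; reducing to Smith normal form yields diagonal entries (1,1,1,1,1,1).

Computing H_k = (kernel of ∂_k) / (image of ∂_{k+1}):

  H_0: rank C_0 − rank ∂_1 = 6 − 5 = 1, and the invariant factors of ∂_1 are all 1, so H_0 ≅ Z.
  H_1: rank ker ∂_1 − rank ∂_2 = (12 − 5) − 6 = 1, and the invariant factors of ∂_2 are all 1, so H_1 ≅ Z.
  H_2: rank ker ∂_2 − rank ∂_3 = (6 − 6) − 0 = 0, and there is no ∂_3, so H_2 ≅ 0.

H_0 ≅ Z,  H_1 ≅ Z,  H_2 = 0.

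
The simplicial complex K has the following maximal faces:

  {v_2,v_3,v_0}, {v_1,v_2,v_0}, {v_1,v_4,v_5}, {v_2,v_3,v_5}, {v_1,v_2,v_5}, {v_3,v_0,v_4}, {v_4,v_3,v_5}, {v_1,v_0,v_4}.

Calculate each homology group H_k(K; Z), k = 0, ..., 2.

Take the total order v_0 < v_1 < v_2 < v_3 < v_4 < v_5 on the vertex set. Then K (dimension 2) consists of the simplices:

  0-simplices (6): [v_0], [v_1], [v_2], [v_3], [v_4], [v_5]
  1-simplices (12): [v_0,v_1], [v_0,v_2], [v_0,v_3], [v_0,v_4], [v_1,v_2], [v_1,v_4], [v_1,v_5], [v_2,v_3], [v_2,v_5], [v_3,v_4], [v_3,v_5], [v_4,v_5]
  2-simplices (8): [v_0,v_1,v_2], [v_0,v_1,v_4], [v_0,v_2,v_3], [v_0,v_3,v_4], [v_1,v_2,v_5], [v_1,v_4,v_5], [v_2,v_3,v_5], [v_3,v_4,v_5]

Hence C_0 ≅ Z^6, C_1 ≅ Z^12, C_2 ≅ Z^8.

Boundary ∂_1: C_1 → C_0 maps an edge to its endpoints' difference, ∂[p,q] = q − p. For instance
  ∂[v_1,v_2] = [v_2] − [v_1].
The resulting 6×12 matrix has rank 5, and its Smith normal form has invariant factors (1,1,1,1,1).

Boundary ∂_2: C_2 → C_1 acts by ∂[p,q,r] = [q,r] − [p,r] + [p,q]. For instance
  ∂[v_0,v_2,v_3] = [v_2,v_3] − [v_0,v_3] + [v_0,v_2],
  ∂[v_1,v_2,v_5] = [v_2,v_5] − [v_1,v_5] + [v_1,v_2].
The resulting 12×8 matrix has rank 7, and its Smith normal form has invariant factors (1,1,1,1,1,1,1).

Computing H_k = (kernel of ∂_k) / (image of ∂_{k+1}):

  H_0: rank C_0 − rank ∂_1 = 6 − 5 = 1, and the invariant factors of ∂_1 are all 1, so H_0 = Z.
  H_1: rank ker ∂_1 − rank ∂_2 = (12 − 5) − 7 = 0, and the invariant factors of ∂_2 are all 1, so H_1 = 0.
  H_2: rank ker ∂_2 − rank ∂_3 = (8 − 7) − 0 = 1, and there is no ∂_3, so H_2 = Z.

As a check, the Euler characteristic is 6 − 12 + 8 = 2, which agrees with 1 − 0 + 1 = 2.

H_0 ≅ Z,  H_1 = 0,  H_2 ≅ Z.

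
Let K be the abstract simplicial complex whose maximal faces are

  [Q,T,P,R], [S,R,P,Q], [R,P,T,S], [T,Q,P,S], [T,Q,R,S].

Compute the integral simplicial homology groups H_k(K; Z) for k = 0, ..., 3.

H_0 = Z,  H_1 = 0,  H_2 = 0,  H_3 = Z.

We work with the vertex ordering P < Q < R < S < T. The simplices of K, each written with vertices in increasing order, are:

  0-simplices (5): P, Q, R, S, T
  1-simplices (10): PQ, PR, PS, PT, QR, QS, QT, RS, RT, ST
  2-simplices (10): PQR, PQS, PQT, PRS, PRT, PST, QRS, QRT, QST, RST
  3-simplices (5): PQRS, PQRT, PQST, PRST, QRST

giving chain groups C_0 ≅ Z^5, C_1 ≅ Z^10, C_2 ≅ Z^10, C_3 ≅ Z^5.

The boundary map ∂_1: C_1 → C_0 sends each edge [p,q] (with p < q) to q − p. For instance
  ∂ST = T − S.
This gives a 5×10 integer matrix of rank 4; reducing to Smith normal form yields diagonal entries (1,1,1,1).

The boundary map ∂_2: C_2 → C_1 sends each 2-simplex [p,q,r] to [q,r] − [p,r] + [p,q]. For instance
  ∂PRT = RT − PT + PR,
  ∂QST = ST − QT + QS.
The resulting 10×10 matrix has rank 6, and its Smith normal form has invariant factors (1,1,1,1,1,1).

The boundary map ∂_3: C_3 → C_2 sends each 3-simplex σ to the alternating sum Σ_i (−1)^i (σ with its i-th vertex removed). For instance
  ∂QRST = RST − QST + QRT − QRS,
  ∂PQRT = QRT − PRT + PQT − PQR.
This gives a 10×5 integer matrix of rank 4; reducing to Smith normal form yields diagonal entries (1,1,1,1).

Reading off H_k = ker ∂_k / im ∂_{k+1}:

  H_0: rank C_0 − rank ∂_1 = 5 − 4 = 1, and the invariant factors of ∂_1 are all 1, so H_0 ≅ Z.
  H_1: rank ker ∂_1 − rank ∂_2 = (10 − 4) − 6 = 0, and the invariant factors of ∂_2 are all 1, so H_1 ≅ 0.
  H_2: rank ker ∂_2 − rank ∂_3 = (10 − 6) − 4 = 0, and the invariant factors of ∂_3 are all 1, so H_2 ≅ 0.
  H_3: rank ker ∂_3 − rank ∂_4 = (5 − 4) − 0 = 1, and there is no ∂_4, so H_3 ≅ Z.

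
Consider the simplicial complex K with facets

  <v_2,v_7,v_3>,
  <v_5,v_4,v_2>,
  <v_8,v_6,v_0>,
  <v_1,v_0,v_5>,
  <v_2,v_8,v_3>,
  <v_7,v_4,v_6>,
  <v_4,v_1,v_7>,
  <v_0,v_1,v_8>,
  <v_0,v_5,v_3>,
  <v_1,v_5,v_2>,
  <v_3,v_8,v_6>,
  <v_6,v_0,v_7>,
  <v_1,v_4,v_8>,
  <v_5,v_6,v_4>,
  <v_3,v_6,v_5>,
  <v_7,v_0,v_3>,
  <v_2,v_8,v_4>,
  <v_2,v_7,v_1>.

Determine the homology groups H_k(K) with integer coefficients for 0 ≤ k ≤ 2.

H_0 ≅ Z,  H_1 ≅ Z × Z/2,  H_2 = 0.

Take the total order v_0 < v_1 < v_2 < v_3 < v_4 < v_5 < v_6 < v_7 < v_8 on the vertex set. Then K (dimension 2) consists of the simplices:

  0-simplices (9): [v_0], [v_1], [v_2], [v_3], [v_4], [v_5], [v_6], [v_7], [v_8]
  1-simplices (27): (27 of them)
  2-simplices (18): (18 of them)

giving chain groups C_0 ≅ Z^9, C_1 ≅ Z^27, C_2 ≅ Z^18.

Boundary ∂_1: C_1 → C_0 maps an edge to its endpoints' difference, ∂[p,q] = q − p. For instance
  ∂[v_4,v_6] = [v_6] − [v_4].
As a 9×27 matrix over Z this has rank 8, with invariant factors (1,1,1,1,1,1,1,1).

Boundary ∂_2: C_2 → C_1 sends each 2-simplex [p,q,r] to [q,r] − [p,r] + [p,q]. For instance
  ∂[v_4,v_6,v_7] = [v_6,v_7] − [v_4,v_7] + [v_4,v_6],
  ∂[v_0,v_3,v_7] = [v_3,v_7] − [v_0,v_7] + [v_0,v_3].
This gives a 27×18 integer matrix of rank 18; reducing to Smith normal form yields diagonal entries (1,1,1,1,1,1,1,1,1,1,1,1,1,1,1,1,1,2).

Reading off H_k = ker ∂_k / im ∂_{k+1}:

  H_0: rank C_0 − rank ∂_1 = 9 − 8 = 1, and the invariant factors of ∂_1 are all 1, so H_0 ≅ Z.
  H_1: rank ker ∂_1 − rank ∂_2 = (27 − 8) − 18 = 1, and ∂_2 has invariant factor 2 > 1, so H_1 ≅ Z × Z/2.
  H_2: rank ker ∂_2 − rank ∂_3 = (18 − 18) − 0 = 0, and there is no ∂_3, so H_2 ≅ 0.

(K is a triangulation of the Klein bottle.)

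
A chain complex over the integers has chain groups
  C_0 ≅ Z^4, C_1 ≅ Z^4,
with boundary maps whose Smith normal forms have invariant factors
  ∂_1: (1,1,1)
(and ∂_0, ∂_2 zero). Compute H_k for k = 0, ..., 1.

H_0 ≅ Z,  H_1 ≅ Z.

H_0: b_0 = 4 − 0 − 3 = 1; torsion from ∂_1 factors > 1: none. So H_0 ≅ Z.
H_1: b_1 = 4 − 3 − 0 = 1; torsion from ∂_2 factors > 1: none. So H_1 ≅ Z.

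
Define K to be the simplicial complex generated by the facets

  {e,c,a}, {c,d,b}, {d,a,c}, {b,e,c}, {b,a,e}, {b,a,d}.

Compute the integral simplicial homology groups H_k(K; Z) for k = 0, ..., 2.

Fix the vertex order a < b < c < d < e and write every simplex with vertices in increasing order. Then dim K = 2 and the simplices of K are:

  0-simplices (5): a, b, c, d, e
  1-simplices (9): ab, ac, ad, ae, bc, bd, be, cd, ce
  2-simplices (6): abd, abe, acd, ace, bcd, bce

so the chain groups are C_0 ≅ Z^5, C_1 ≅ Z^9, C_2 ≅ Z^6.

∂_1: C_1 → C_0 is given by ∂[p,q] = [q] − [p].
This gives a 5×9 integer matrix of rank 4; reducing to Smith normal form yields diagonal entries (1,1,1,1).

Boundary ∂_2: C_2 → C_1 maps a triangle to the signed sum of its edges. For instance
  ∂ace = ce − ae + ac,
  ∂bcd = cd − bd + bc.
As a 9×6 matrix over Z this has rank 5, with invariant factors (1,1,1,1,1).

Now H_k = ker ∂_k / im ∂_{k+1}, so:

  H_0: rank C_0 − rank ∂_1 = 5 − 4 = 1, and the invariant factors of ∂_1 are all 1, so H_0 = Z.
  H_1: rank ker ∂_1 − rank ∂_2 = (9 − 4) − 5 = 0, and the invariant factors of ∂_2 are all 1, so H_1 = 0.
  H_2: rank ker ∂_2 − rank ∂_3 = (6 − 5) − 0 = 1, and there is no ∂_3, so H_2 = Z.

H_0 = Z,  H_1 = 0,  H_2 = Z.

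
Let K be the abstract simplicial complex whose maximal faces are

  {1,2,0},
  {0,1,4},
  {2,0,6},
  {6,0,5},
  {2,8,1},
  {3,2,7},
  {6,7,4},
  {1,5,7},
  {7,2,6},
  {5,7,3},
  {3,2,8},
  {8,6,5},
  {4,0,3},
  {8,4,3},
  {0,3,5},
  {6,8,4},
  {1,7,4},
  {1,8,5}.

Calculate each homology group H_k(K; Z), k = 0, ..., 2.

H_0 ≅ Z,  H_1 ≅ Z^2,  H_2 ≅ Z.

Fix the vertex order 0 < 1 < 2 < 3 < 4 < 5 < 6 < 7 < 8 and write every simplex with vertices in increasing order. Then dim K = 2 and the simplices of K are:

  0-simplices (9): [0], [1], [2], [3], [4], [5], [6], [7], [8]
  1-simplices (27): (27 of them)
  2-simplices (18): [0,1,2], [0,1,4], [0,2,6], [0,3,4], [0,3,5], [0,5,6], [1,2,8], [1,4,7], [1,5,7], [1,5,8], [2,3,7], [2,3,8], [2,6,7], [3,4,8], [3,5,7], [4,6,7], [4,6,8], [5,6,8]

Hence C_0 ≅ Z^9, C_1 ≅ Z^27, C_2 ≅ Z^18.

∂_1: C_1 → C_0 sends each edge [p,q] (with p < q) to q − p. For instance
  ∂[3,8] = [8] − [3].
As a 9×27 matrix over Z this has rank 8, with invariant factors (1,1,1,1,1,1,1,1).

∂_2: C_2 → C_1 acts by ∂[p,q,r] = [q,r] − [p,r] + [p,q]. For instance
  ∂[2,3,8] = [3,8] − [2,8] + [2,3],
  ∂[0,5,6] = [5,6] − [0,6] + [0,5].
This gives a 27×18 integer matrix of rank 17; reducing to Smith normal form yields diagonal entries (1,1,1,1,1,1,1,1,1,1,1,1,1,1,1,1,1).

Computing H_k = (kernel of ∂_k) / (image of ∂_{k+1}):

  H_0: rank C_0 − rank ∂_1 = 9 − 8 = 1, and the invariant factors of ∂_1 are all 1, so H_0 = Z.
  H_1: rank ker ∂_1 − rank ∂_2 = (27 − 8) − 17 = 2, and the invariant factors of ∂_2 are all 1, so H_1 = Z^2.
  H_2: rank ker ∂_2 − rank ∂_3 = (18 − 17) − 0 = 1, and there is no ∂_3, so H_2 = Z.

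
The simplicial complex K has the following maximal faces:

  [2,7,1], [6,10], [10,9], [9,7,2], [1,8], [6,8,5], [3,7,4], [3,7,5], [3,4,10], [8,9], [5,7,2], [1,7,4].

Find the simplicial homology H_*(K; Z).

H_0 ≅ Z,  H_1 ≅ Z^4,  H_2 = 0.

Take the total order 1 < 2 < 3 < 4 < 5 < 6 < 7 < 8 < 9 < 10 on the vertex set. Then K (dimension 2) consists of the simplices:

  0-simplices (10): [1], [2], [3], [4], [5], [6], [7], [8], [9], [10]
  1-simplices (21): [1,2], [1,4], [1,7], [1,8], [2,5], [2,7], [2,9], [3,4], [3,5], [3,7], [3,10], [4,7], [4,10], [5,6], [5,7], [5,8], [6,8], [6,10], [7,9], [8,9], [9,10]
  2-simplices (8): [1,2,7], [1,4,7], [2,5,7], [2,7,9], [3,4,7], [3,4,10], [3,5,7], [5,6,8]

giving chain groups C_0 ≅ Z^10, C_1 ≅ Z^21, C_2 ≅ Z^8.

∂_1: C_1 → C_0 sends each edge [p,q] (with p < q) to q − p. For instance
  ∂[6,8] = [8] − [6].
The resulting 10×21 matrix has rank 9, and its Smith normal form has invariant factors (1,1,1,1,1,1,1,1,1).

∂_2: C_2 → C_1 acts by ∂[p,q,r] = [q,r] − [p,r] + [p,q]. For instance
  ∂[2,7,9] = [7,9] − [2,9] + [2,7],
  ∂[1,4,7] = [4,7] − [1,7] + [1,4].
The 21×8 boundary matrix has rank 8 and Smith normal form diag(1,1,1,1,1,1,1,1).

Computing H_k = (kernel of ∂_k) / (image of ∂_{k+1}):

  H_0: rank C_0 − rank ∂_1 = 10 − 9 = 1, and the invariant factors of ∂_1 are all 1, so H_0 = Z.
  H_1: rank ker ∂_1 − rank ∂_2 = (21 − 9) − 8 = 4, and the invariant factors of ∂_2 are all 1, so H_1 = Z^4.
  H_2: rank ker ∂_2 − rank ∂_3 = (8 − 8) − 0 = 0, and there is no ∂_3, so H_2 = 0.

As a check, the Euler characteristic is 10 − 21 + 8 = -3, which agrees with 1 − 4 + 0 = -3.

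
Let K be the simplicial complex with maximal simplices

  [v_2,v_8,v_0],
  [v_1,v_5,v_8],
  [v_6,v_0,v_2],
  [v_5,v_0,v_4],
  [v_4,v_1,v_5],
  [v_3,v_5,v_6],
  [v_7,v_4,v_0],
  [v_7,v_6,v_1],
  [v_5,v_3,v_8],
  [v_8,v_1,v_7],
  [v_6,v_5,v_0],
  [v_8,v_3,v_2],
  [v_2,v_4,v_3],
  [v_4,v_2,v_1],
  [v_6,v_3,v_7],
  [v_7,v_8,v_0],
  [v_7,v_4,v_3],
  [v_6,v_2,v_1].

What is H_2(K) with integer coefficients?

Take the total order v_0 < v_1 < v_2 < v_3 < v_4 < v_5 < v_6 < v_7 < v_8 on the vertex set. Then K (dimension 2) consists of the simplices:

  0-simplices (9): [v_0], [v_1], [v_2], [v_3], [v_4], [v_5], [v_6], [v_7], [v_8]
  1-simplices (27): (27 of them)
  2-simplices (18): (18 of them)

Hence C_0 ≅ Z^9, C_1 ≅ Z^27, C_2 ≅ Z^18.

The boundary map ∂_1: C_1 → C_0 sends each edge [p,q] (with p < q) to q − p. For instance
  ∂[v_7,v_8] = [v_8] − [v_7].
The resulting 9×27 matrix has rank 8, and its Smith normal form has invariant factors (1,1,1,1,1,1,1,1).

∂_2: C_2 → C_1 sends each 2-simplex [p,q,r] to [q,r] − [p,r] + [p,q]. For instance
  ∂[v_2,v_3,v_4] = [v_3,v_4] − [v_2,v_4] + [v_2,v_3],
  ∂[v_2,v_3,v_8] = [v_3,v_8] − [v_2,v_8] + [v_2,v_3].
As a 27×18 matrix over Z this has rank 17, with invariant factors (1,1,1,1,1,1,1,1,1,1,1,1,1,1,1,1,1).

Reading off H_k = ker ∂_k / im ∂_{k+1}:

  H_2: rank ker ∂_2 − rank ∂_3 = (18 − 17) − 0 = 1, and there is no ∂_3, so H_2 = Z.

(K is a triangulation of the torus T^2.)

H_2 = Z.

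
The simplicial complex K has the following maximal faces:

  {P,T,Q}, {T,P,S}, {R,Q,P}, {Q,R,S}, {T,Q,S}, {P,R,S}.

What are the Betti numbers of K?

b_0 = 1, b_1 = 0, b_2 = 1.

Order the vertices as P < Q < R < S < T. Listing each simplex with vertices in this order, K has dimension 2 with simplices:

  0-simplices (5): P, Q, R, S, T
  1-simplices (9): PQ, PR, PS, PT, QR, QS, QT, RS, ST
  2-simplices (6): PQR, PQT, PRS, PST, QRS, QST

Hence C_0 ≅ Z^5, C_1 ≅ Z^9, C_2 ≅ Z^6.

The boundary map ∂_1: C_1 → C_0 is given by ∂[p,q] = [q] − [p].
As a 5×9 matrix over Z this has rank 4, with invariant factors (1,1,1,1).

Boundary ∂_2: C_2 → C_1 acts by ∂[p,q,r] = [q,r] − [p,r] + [p,q]. For instance
  ∂PRS = RS − PS + PR,
  ∂QST = ST − QT + QS.
As a 9×6 matrix over Z this has rank 5, with invariant factors (1,1,1,1,1).

Now H_k = ker ∂_k / im ∂_{k+1}, so:

  H_0: rank C_0 − rank ∂_1 = 5 − 4 = 1, and the invariant factors of ∂_1 are all 1, so H_0 ≅ Z.
  H_1: rank ker ∂_1 − rank ∂_2 = (9 − 4) − 5 = 0, and the invariant factors of ∂_2 are all 1, so H_1 ≅ 0.
  H_2: rank ker ∂_2 − rank ∂_3 = (6 − 5) − 0 = 1, and there is no ∂_3, so H_2 ≅ Z.

As a check, the Euler characteristic is 5 − 9 + 6 = 2, which agrees with 1 − 0 + 1 = 2.

Hence the Betti numbers are b_0 = 1, b_1 = 0, b_2 = 1.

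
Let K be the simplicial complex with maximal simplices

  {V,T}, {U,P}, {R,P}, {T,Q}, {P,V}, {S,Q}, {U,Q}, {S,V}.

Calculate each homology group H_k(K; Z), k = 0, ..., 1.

H_0 = Z,  H_1 = Z^2.

We work with the vertex ordering P < Q < R < S < T < U < V. The simplices of K, each written with vertices in increasing order, are:

  0-simplices (7): P, Q, R, S, T, U, V
  1-simplices (8): PR, PU, PV, QS, QT, QU, SV, TV

Hence C_0 ≅ Z^7, C_1 ≅ Z^8.

The boundary map ∂_1: C_1 → C_0 sends each edge [p,q] (with p < q) to q − p. For instance
  ∂PR = R − P.
This gives a 7×8 integer matrix of rank 6; reducing to Smith normal form yields diagonal entries (1,1,1,1,1,1).

Now H_k = ker ∂_k / im ∂_{k+1}, so:

  H_0: rank C_0 − rank ∂_1 = 7 − 6 = 1, and the invariant factors of ∂_1 are all 1, so H_0 ≅ Z.
  H_1: rank ker ∂_1 − rank ∂_2 = (8 − 6) − 0 = 2, and there is no ∂_2, so H_1 ≅ Z^2.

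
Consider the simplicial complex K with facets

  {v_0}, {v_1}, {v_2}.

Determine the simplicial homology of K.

H_0 = Z^3.

Take the total order v_0 < v_1 < v_2 on the vertex set. Then K (dimension 0) consists of the simplices:

  0-simplices (3): [v_0], [v_1], [v_2]

giving chain groups C_0 ≅ Z^3.

Reading off H_k = ker ∂_k / im ∂_{k+1}:

  H_0: rank C_0 − rank ∂_1 = 3 − 0 = 3, and there is no ∂_1, so H_0 ≅ Z^3.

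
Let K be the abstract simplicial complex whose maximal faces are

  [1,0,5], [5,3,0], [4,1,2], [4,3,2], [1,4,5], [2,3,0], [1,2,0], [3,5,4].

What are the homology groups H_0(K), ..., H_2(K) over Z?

Take the total order 0 < 1 < 2 < 3 < 4 < 5 on the vertex set. Then K (dimension 2) consists of the simplices:

  0-simplices (6): [0], [1], [2], [3], [4], [5]
  1-simplices (12): [0,1], [0,2], [0,3], [0,5], [1,2], [1,4], [1,5], [2,3], [2,4], [3,4], [3,5], [4,5]
  2-simplices (8): [0,1,2], [0,1,5], [0,2,3], [0,3,5], [1,2,4], [1,4,5], [2,3,4], [3,4,5]

Hence C_0 ≅ Z^6, C_1 ≅ Z^12, C_2 ≅ Z^8.

The boundary map ∂_1: C_1 → C_0 is given by ∂[p,q] = [q] − [p].
As a 6×12 matrix over Z this has rank 5, with invariant factors (1,1,1,1,1).

The boundary map ∂_2: C_2 → C_1 acts by ∂[p,q,r] = [q,r] − [p,r] + [p,q]. For instance
  ∂[0,1,2] = [1,2] − [0,2] + [0,1],
  ∂[0,2,3] = [2,3] − [0,3] + [0,2].
This gives a 12×8 integer matrix of rank 7; reducing to Smith normal form yields diagonal entries (1,1,1,1,1,1,1).

Now H_k = ker ∂_k / im ∂_{k+1}, so:

  H_0: rank C_0 − rank ∂_1 = 6 − 5 = 1, and the invariant factors of ∂_1 are all 1, so H_0 ≅ Z.
  H_1: rank ker ∂_1 − rank ∂_2 = (12 − 5) − 7 = 0, and the invariant factors of ∂_2 are all 1, so H_1 ≅ 0.
  H_2: rank ker ∂_2 − rank ∂_3 = (8 − 7) − 0 = 1, and there is no ∂_3, so H_2 ≅ Z.

H_0 = Z,  H_1 = 0,  H_2 = Z.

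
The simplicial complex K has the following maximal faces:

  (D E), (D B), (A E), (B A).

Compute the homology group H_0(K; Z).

H_0 ≅ Z.

Order the vertices as A < B < D < E. Listing each simplex with vertices in this order, K has dimension 1 with simplices:

  0-simplices (4): A, B, D, E
  1-simplices (4): AB, AE, BD, DE

Hence C_0 ≅ Z^4, C_1 ≅ Z^4.

Boundary ∂_1: C_1 → C_0 maps an edge to its endpoints' difference, ∂[p,q] = q − p. For instance
  ∂DE = E − D.
The resulting 4×4 matrix has rank 3, and its Smith normal form has invariant factors (1,1,1).

From H_k ≅ ker(∂_k) / im(∂_{k+1}) we obtain:

  H_0: rank C_0 − rank ∂_1 = 4 − 3 = 1, and the invariant factors of ∂_1 are all 1, so H_0 ≅ Z.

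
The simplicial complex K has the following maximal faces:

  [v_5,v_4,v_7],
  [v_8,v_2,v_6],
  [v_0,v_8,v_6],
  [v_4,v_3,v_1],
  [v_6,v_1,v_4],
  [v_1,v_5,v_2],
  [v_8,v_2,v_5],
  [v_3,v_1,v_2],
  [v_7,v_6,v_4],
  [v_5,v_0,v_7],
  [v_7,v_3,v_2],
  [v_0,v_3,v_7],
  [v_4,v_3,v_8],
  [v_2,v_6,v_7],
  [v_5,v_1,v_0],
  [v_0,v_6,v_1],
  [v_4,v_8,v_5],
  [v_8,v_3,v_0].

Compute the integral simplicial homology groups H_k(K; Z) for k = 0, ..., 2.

K has 9 vertices, 27 edges, 18 triangles.
rank ∂_0 = 0, rank ∂_1 = 8 ⇒ b_0 = 9 − 0 − 8 = 1; all invariant factors of ∂_1 are 1 so no torsion. So H_0 ≅ Z.
rank ∂_1 = 8, rank ∂_2 = 17 ⇒ b_1 = 27 − 8 − 17 = 2; all invariant factors of ∂_2 are 1 so no torsion. So H_1 ≅ Z^2.
rank ∂_2 = 17, rank ∂_3 = 0 ⇒ b_2 = 18 − 17 − 0 = 1. So H_2 ≅ Z.

H_0 ≅ Z,  H_1 ≅ Z^2,  H_2 ≅ Z.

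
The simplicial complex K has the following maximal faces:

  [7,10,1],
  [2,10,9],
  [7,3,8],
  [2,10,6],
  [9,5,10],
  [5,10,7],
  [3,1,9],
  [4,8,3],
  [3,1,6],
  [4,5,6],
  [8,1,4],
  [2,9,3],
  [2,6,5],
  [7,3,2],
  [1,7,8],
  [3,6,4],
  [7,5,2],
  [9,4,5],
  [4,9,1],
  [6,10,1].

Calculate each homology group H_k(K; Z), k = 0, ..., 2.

H_0 ≅ Z,  H_1 ≅ Z ⊕ Z/2Z,  H_2 = 0.

We work with the vertex ordering 1 < 2 < 3 < 4 < 5 < 6 < 7 < 8 < 9 < 10. The simplices of K, each written with vertices in increasing order, are:

  0-simplices (10): [1], [2], [3], [4], [5], [6], [7], [8], [9], [10]
  1-simplices (30): (30 of them)
  2-simplices (20): (20 of them)

giving chain groups C_0 ≅ Z^10, C_1 ≅ Z^30, C_2 ≅ Z^20.

∂_1: C_1 → C_0 maps an edge to its endpoints' difference, ∂[p,q] = q − p. For instance
  ∂[4,9] = [9] − [4].
The 10×30 boundary matrix has rank 9 and Smith normal form diag(1,1,1,1,1,1,1,1,1).

Boundary ∂_2: C_2 → C_1 sends each 2-simplex [p,q,r] to [q,r] − [p,r] + [p,q]. For instance
  ∂[4,5,9] = [5,9] − [4,9] + [4,5],
  ∂[5,7,10] = [7,10] − [5,10] + [5,7].
This gives a 30×20 integer matrix of rank 20; reducing to Smith normal form yields diagonal entries (1,1,1,1,1,1,1,1,1,1,1,1,1,1,1,1,1,1,1,2).

Computing H_k = (kernel of ∂_k) / (image of ∂_{k+1}):

  H_0: rank C_0 − rank ∂_1 = 10 − 9 = 1, and the invariant factors of ∂_1 are all 1, so H_0 = Z.
  H_1: rank ker ∂_1 − rank ∂_2 = (30 − 9) − 20 = 1, and ∂_2 has invariant factor 2 > 1, so H_1 = Z ⊕ Z/2Z.
  H_2: rank ker ∂_2 − rank ∂_3 = (20 − 20) − 0 = 0, and there is no ∂_3, so H_2 = 0.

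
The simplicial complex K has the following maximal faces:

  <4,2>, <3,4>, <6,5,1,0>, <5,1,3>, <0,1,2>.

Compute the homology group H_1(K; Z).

H_1 ≅ Z.

K has 7 vertices, 12 edges, 6 triangles, 1 3-simplex.
rank ∂_1 = 6, rank ∂_2 = 5 ⇒ b_1 = 12 − 6 − 5 = 1; all invariant factors of ∂_2 are 1 so no torsion. So H_1 ≅ Z.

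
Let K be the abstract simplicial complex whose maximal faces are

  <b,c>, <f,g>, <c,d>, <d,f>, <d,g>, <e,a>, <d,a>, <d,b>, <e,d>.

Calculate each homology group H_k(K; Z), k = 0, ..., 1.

H_0 ≅ Z,  H_1 ≅ Z^3.

Order the vertices as a < b < c < d < e < f < g. Listing each simplex with vertices in this order, K has dimension 1 with simplices:

  0-simplices (7): a, b, c, d, e, f, g
  1-simplices (9): ad, ae, bc, bd, cd, de, df, dg, fg

giving chain groups C_0 ≅ Z^7, C_1 ≅ Z^9.

∂_1: C_1 → C_0 is given by ∂[p,q] = [q] − [p]. For instance
  ∂bd = d − b.
This gives a 7×9 integer matrix of rank 6; reducing to Smith normal form yields diagonal entries (1,1,1,1,1,1).

Computing H_k = (kernel of ∂_k) / (image of ∂_{k+1}):

  H_0: rank C_0 − rank ∂_1 = 7 − 6 = 1, and the invariant factors of ∂_1 are all 1, so H_0 = Z.
  H_1: rank ker ∂_1 − rank ∂_2 = (9 − 6) − 0 = 3, and there is no ∂_2, so H_1 = Z^3.

As a check, the Euler characteristic is 7 − 9 = -2, which agrees with 1 − 3 = -2.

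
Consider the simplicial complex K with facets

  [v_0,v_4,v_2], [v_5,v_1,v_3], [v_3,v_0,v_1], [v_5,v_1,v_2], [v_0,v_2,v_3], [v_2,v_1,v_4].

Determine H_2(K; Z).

H_2 = 0.

Fix the vertex order v_0 < v_1 < v_2 < v_3 < v_4 < v_5 and write every simplex with vertices in increasing order. Then dim K = 2 and the simplices of K are:

  0-simplices (6): [v_0], [v_1], [v_2], [v_3], [v_4], [v_5]
  1-simplices (12): [v_0,v_1], [v_0,v_2], [v_0,v_3], [v_0,v_4], [v_1,v_2], [v_1,v_3], [v_1,v_4], [v_1,v_5], [v_2,v_3], [v_2,v_4], [v_2,v_5], [v_3,v_5]
  2-simplices (6): [v_0,v_1,v_3], [v_0,v_2,v_3], [v_0,v_2,v_4], [v_1,v_2,v_4], [v_1,v_2,v_5], [v_1,v_3,v_5]

so the chain groups are C_0 ≅ Z^6, C_1 ≅ Z^12, C_2 ≅ Z^6.

∂_1: C_1 → C_0 maps an edge to its endpoints' difference, ∂[p,q] = q − p. For instance
  ∂[v_1,v_2] = [v_2] − [v_1].
The 6×12 boundary matrix has rank 5 and Smith normal form diag(1,1,1,1,1).

∂_2: C_2 → C_1 maps a triangle to the signed sum of its edges. For instance
  ∂[v_1,v_2,v_5] = [v_2,v_5] − [v_1,v_5] + [v_1,v_2],
  ∂[v_0,v_2,v_4] = [v_2,v_4] − [v_0,v_4] + [v_0,v_2].
The resulting 12×6 matrix has rank 6, and its Smith normal form has invariant factors (1,1,1,1,1,1).

Computing H_k = (kernel of ∂_k) / (image of ∂_{k+1}):

  H_2: rank ker ∂_2 − rank ∂_3 = (6 − 6) − 0 = 0, and there is no ∂_3, so H_2 = 0.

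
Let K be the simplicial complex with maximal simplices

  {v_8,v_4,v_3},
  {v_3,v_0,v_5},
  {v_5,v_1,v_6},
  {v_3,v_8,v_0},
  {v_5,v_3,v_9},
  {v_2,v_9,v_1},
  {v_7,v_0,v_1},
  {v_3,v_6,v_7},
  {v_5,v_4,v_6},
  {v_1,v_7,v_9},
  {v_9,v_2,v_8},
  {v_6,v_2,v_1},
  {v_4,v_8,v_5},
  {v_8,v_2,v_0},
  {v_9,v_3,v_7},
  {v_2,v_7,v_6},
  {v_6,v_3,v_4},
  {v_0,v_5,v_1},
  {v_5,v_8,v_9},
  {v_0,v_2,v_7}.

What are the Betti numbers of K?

Take the total order v_0 < v_1 < v_2 < v_3 < v_4 < v_5 < v_6 < v_7 < v_8 < v_9 on the vertex set. Then K (dimension 2) consists of the simplices:

  0-simplices (10): [v_0], [v_1], [v_2], [v_3], [v_4], [v_5], [v_6], [v_7], [v_8], [v_9]
  1-simplices (30): (30 of them)
  2-simplices (20): (20 of them)

so the chain groups are C_0 ≅ Z^10, C_1 ≅ Z^30, C_2 ≅ Z^20.

∂_1: C_1 → C_0 maps an edge to its endpoints' difference, ∂[p,q] = q − p.
The 10×30 boundary matrix has rank 9 and Smith normal form diag(1,1,1,1,1,1,1,1,1).

Boundary ∂_2: C_2 → C_1 acts by ∂[p,q,r] = [q,r] − [p,r] + [p,q]. For instance
  ∂[v_5,v_8,v_9] = [v_8,v_9] − [v_5,v_9] + [v_5,v_8],
  ∂[v_0,v_2,v_8] = [v_2,v_8] − [v_0,v_8] + [v_0,v_2].
The 30×20 boundary matrix has rank 20 and Smith normal form diag(1,1,1,1,1,1,1,1,1,1,1,1,1,1,1,1,1,1,1,2).

Now H_k = ker ∂_k / im ∂_{k+1}, so:

  H_0: rank C_0 − rank ∂_1 = 10 − 9 = 1, and the invariant factors of ∂_1 are all 1, so H_0 ≅ Z.
  H_1: rank ker ∂_1 − rank ∂_2 = (30 − 9) − 20 = 1, and ∂_2 has invariant factor 2 > 1, so H_1 ≅ Z ⊕ Z/2.
  H_2: rank ker ∂_2 − rank ∂_3 = (20 − 20) − 0 = 0, and there is no ∂_3, so H_2 ≅ 0.

As a check, the Euler characteristic is 10 − 30 + 20 = 0, which agrees with 1 − 1 + 0 = 0.

Hence the Betti numbers are b_0 = 1, b_1 = 1, b_2 = 0.

b_0 = 1, b_1 = 1, b_2 = 0.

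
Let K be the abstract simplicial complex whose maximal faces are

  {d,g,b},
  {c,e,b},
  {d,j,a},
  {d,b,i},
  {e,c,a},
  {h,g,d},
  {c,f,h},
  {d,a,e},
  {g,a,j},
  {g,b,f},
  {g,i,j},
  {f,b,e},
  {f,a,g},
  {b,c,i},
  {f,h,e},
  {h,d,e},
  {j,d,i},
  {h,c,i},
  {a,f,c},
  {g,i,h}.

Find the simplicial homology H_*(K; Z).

H_0 ≅ Z,  H_1 ≅ Z ⊕ Z/2Z,  H_2 = 0.

We work with the vertex ordering a < b < c < d < e < f < g < h < i < j. The simplices of K, each written with vertices in increasing order, are:

  0-simplices (10): a, b, c, d, e, f, g, h, i, j
  1-simplices (30): ac, ad, ae, af, ag, aj, bc, bd, be, bf, bg, bi, ce, cf, ch, ci, de, dg, dh, di, dj, ef, eh, fg, fh, gh, gi, gj, hi, ij
  2-simplices (20): ace, acf, ade, adj, afg, agj, bce, bci, bdg, bdi, bef, bfg, cfh, chi, deh, dgh, dij, efh, ghi, gij

so the chain groups are C_0 ≅ Z^10, C_1 ≅ Z^30, C_2 ≅ Z^20.

Boundary ∂_1: C_1 → C_0 sends each edge [p,q] (with p < q) to q − p. For instance
  ∂bi = i − b.
The resulting 10×30 matrix has rank 9, and its Smith normal form has invariant factors (1,1,1,1,1,1,1,1,1).

The boundary map ∂_2: C_2 → C_1 maps a triangle to the signed sum of its edges. For instance
  ∂dij = ij − dj + di,
  ∂acf = cf − af + ac.
This gives a 30×20 integer matrix of rank 20; reducing to Smith normal form yields diagonal entries (1,1,1,1,1,1,1,1,1,1,1,1,1,1,1,1,1,1,1,2).

Reading off H_k = ker ∂_k / im ∂_{k+1}:

  H_0: rank C_0 − rank ∂_1 = 10 − 9 = 1, and the invariant factors of ∂_1 are all 1, so H_0 = Z.
  H_1: rank ker ∂_1 − rank ∂_2 = (30 − 9) − 20 = 1, and ∂_2 has invariant factor 2 > 1, so H_1 = Z ⊕ Z/2Z.
  H_2: rank ker ∂_2 − rank ∂_3 = (20 − 20) − 0 = 0, and there is no ∂_3, so H_2 = 0.

(K is a triangulation of the Klein bottle.)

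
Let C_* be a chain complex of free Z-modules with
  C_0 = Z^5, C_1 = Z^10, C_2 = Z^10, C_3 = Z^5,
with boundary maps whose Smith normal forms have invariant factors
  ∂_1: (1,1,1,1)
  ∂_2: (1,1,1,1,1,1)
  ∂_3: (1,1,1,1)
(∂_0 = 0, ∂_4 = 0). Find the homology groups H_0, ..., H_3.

H_0 ≅ Z,  H_1 = 0,  H_2 = 0,  H_3 ≅ Z.

H_0: b_0 = 5 − 0 − 4 = 1; torsion from ∂_1 factors > 1: none. So H_0 ≅ Z.
H_1: b_1 = 10 − 4 − 6 = 0; torsion from ∂_2 factors > 1: none. So H_1 ≅ 0.
H_2: b_2 = 10 − 6 − 4 = 0; torsion from ∂_3 factors > 1: none. So H_2 ≅ 0.
H_3: b_3 = 5 − 4 − 0 = 1; torsion from ∂_4 factors > 1: none. So H_3 ≅ Z.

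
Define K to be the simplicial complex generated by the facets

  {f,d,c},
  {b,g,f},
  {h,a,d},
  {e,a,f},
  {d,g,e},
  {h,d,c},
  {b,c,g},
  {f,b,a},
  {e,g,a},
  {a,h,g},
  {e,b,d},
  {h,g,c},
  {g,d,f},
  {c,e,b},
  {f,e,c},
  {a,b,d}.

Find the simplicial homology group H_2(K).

H_2 ≅ Z.

Order the vertices as a < b < c < d < e < f < g < h. Listing each simplex with vertices in this order, K has dimension 2 with simplices:

  0-simplices (8): a, b, c, d, e, f, g, h
  1-simplices (24): ab, ad, ae, af, ag, ah, bc, bd, be, bf, bg, cd, ce, cf, cg, ch, de, df, dg, dh, ef, eg, fg, gh
  2-simplices (16): abd, abf, adh, aef, aeg, agh, bce, bcg, bde, bfg, cdf, cdh, cef, cgh, deg, dfg

giving chain groups C_0 ≅ Z^8, C_1 ≅ Z^24, C_2 ≅ Z^16.

∂_1: C_1 → C_0 sends each edge [p,q] (with p < q) to q − p. For instance
  ∂gh = h − g.
The resulting 8×24 matrix has rank 7, and its Smith normal form has invariant factors (1,1,1,1,1,1,1).

∂_2: C_2 → C_1 maps a triangle to the signed sum of its edges. For instance
  ∂cef = ef − cf + ce,
  ∂cgh = gh − ch + cg.
The 24×16 boundary matrix has rank 15 and Smith normal form diag(1,1,1,1,1,1,1,1,1,1,1,1,1,1,1).

Computing H_k = (kernel of ∂_k) / (image of ∂_{k+1}):

  H_2: rank ker ∂_2 − rank ∂_3 = (16 − 15) − 0 = 1, and there is no ∂_3, so H_2 = Z.

(K is a triangulation of the torus T^2.)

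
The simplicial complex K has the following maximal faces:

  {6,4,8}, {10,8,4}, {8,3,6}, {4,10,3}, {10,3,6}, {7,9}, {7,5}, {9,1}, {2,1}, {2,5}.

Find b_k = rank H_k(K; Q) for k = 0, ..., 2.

b_0 = 2, b_1 = 2, b_2 = 0.

Take the total order 1 < 2 < 3 < 4 < 5 < 6 < 7 < 8 < 9 < 10 on the vertex set. Then K (dimension 2) consists of the simplices:

  0-simplices (10): [1], [2], [3], [4], [5], [6], [7], [8], [9], [10]
  1-simplices (15): [1,2], [1,9], [2,5], [3,4], [3,6], [3,8], [3,10], [4,6], [4,8], [4,10], [5,7], [6,8], [6,10], [7,9], [8,10]
  2-simplices (5): [3,4,10], [3,6,8], [3,6,10], [4,6,8], [4,8,10]

so the chain groups are C_0 ≅ Z^10, C_1 ≅ Z^15, C_2 ≅ Z^5.

The boundary map ∂_1: C_1 → C_0 sends each edge [p,q] (with p < q) to q − p.
As a 10×15 matrix over Z this has rank 8, with invariant factors (1,1,1,1,1,1,1,1).

∂_2: C_2 → C_1 sends each 2-simplex [p,q,r] to [q,r] − [p,r] + [p,q]. For instance
  ∂[3,6,8] = [6,8] − [3,8] + [3,6],
  ∂[4,6,8] = [6,8] − [4,8] + [4,6].
The 15×5 boundary matrix has rank 5 and Smith normal form diag(1,1,1,1,1).

Computing H_k = (kernel of ∂_k) / (image of ∂_{k+1}):

  H_0: rank C_0 − rank ∂_1 = 10 − 8 = 2, and the invariant factors of ∂_1 are all 1, so H_0 ≅ Z^2.
  H_1: rank ker ∂_1 − rank ∂_2 = (15 − 8) − 5 = 2, and the invariant factors of ∂_2 are all 1, so H_1 ≅ Z^2.
  H_2: rank ker ∂_2 − rank ∂_3 = (5 − 5) − 0 = 0, and there is no ∂_3, so H_2 ≅ 0.

As a check, the Euler characteristic is 10 − 15 + 5 = 0, which agrees with 2 − 2 + 0 = 0.
(K is a triangulation of the disjoint union of the Möbius band and the circle S^1.)

Hence the Betti numbers are b_0 = 2, b_1 = 2, b_2 = 0.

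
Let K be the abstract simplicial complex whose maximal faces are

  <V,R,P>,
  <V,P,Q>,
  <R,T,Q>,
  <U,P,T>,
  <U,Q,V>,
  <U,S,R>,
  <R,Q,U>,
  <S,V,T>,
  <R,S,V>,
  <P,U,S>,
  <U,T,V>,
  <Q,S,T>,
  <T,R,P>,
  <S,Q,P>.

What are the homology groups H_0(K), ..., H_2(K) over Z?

H_0 = Z,  H_1 = Z^2,  H_2 = Z.

K has 7 vertices, 21 edges, 14 triangles.
rank ∂_0 = 0, rank ∂_1 = 6 ⇒ b_0 = 7 − 0 − 6 = 1; all invariant factors of ∂_1 are 1 so no torsion. So H_0 ≅ Z.
rank ∂_1 = 6, rank ∂_2 = 13 ⇒ b_1 = 21 − 6 − 13 = 2; all invariant factors of ∂_2 are 1 so no torsion. So H_1 ≅ Z^2.
rank ∂_2 = 13, rank ∂_3 = 0 ⇒ b_2 = 14 − 13 − 0 = 1. So H_2 ≅ Z.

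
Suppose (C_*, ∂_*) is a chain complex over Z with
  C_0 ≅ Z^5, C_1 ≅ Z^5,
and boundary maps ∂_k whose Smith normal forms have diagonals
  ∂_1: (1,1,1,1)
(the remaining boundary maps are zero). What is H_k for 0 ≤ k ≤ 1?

H_0 = Z,  H_1 = Z.

H_0: b_0 = 5 − 0 − 4 = 1; torsion from ∂_1 factors > 1: none. So H_0 = Z.
H_1: b_1 = 5 − 4 − 0 = 1; torsion from ∂_2 factors > 1: none. So H_1 = Z.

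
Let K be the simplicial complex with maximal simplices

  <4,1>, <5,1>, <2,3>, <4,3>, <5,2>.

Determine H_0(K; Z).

Take the total order 1 < 2 < 3 < 4 < 5 on the vertex set. Then K (dimension 1) consists of the simplices:

  0-simplices (5): [1], [2], [3], [4], [5]
  1-simplices (5): [1,4], [1,5], [2,3], [2,5], [3,4]

so the chain groups are C_0 ≅ Z^5, C_1 ≅ Z^5.

The boundary map ∂_1: C_1 → C_0 is given by ∂[p,q] = [q] − [p]. For instance
  ∂[3,4] = [4] − [3].
The 5×5 boundary matrix has rank 4 and Smith normal form diag(1,1,1,1).

Reading off H_k = ker ∂_k / im ∂_{k+1}:

  H_0: rank C_0 − rank ∂_1 = 5 − 4 = 1, and the invariant factors of ∂_1 are all 1, so H_0 = Z.

(K is a triangulation of the circle S^1.)

H_0 ≅ Z.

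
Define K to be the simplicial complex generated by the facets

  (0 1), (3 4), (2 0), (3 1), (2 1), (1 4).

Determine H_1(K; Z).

H_1 ≅ Z^2.

Take the total order 0 < 1 < 2 < 3 < 4 on the vertex set. Then K (dimension 1) consists of the simplices:

  0-simplices (5): [0], [1], [2], [3], [4]
  1-simplices (6): [0,1], [0,2], [1,2], [1,3], [1,4], [3,4]

giving chain groups C_0 ≅ Z^5, C_1 ≅ Z^6.

The boundary map ∂_1: C_1 → C_0 sends each edge [p,q] (with p < q) to q − p.
As a 5×6 matrix over Z this has rank 4, with invariant factors (1,1,1,1).

Reading off H_k = ker ∂_k / im ∂_{k+1}:

  H_1: rank ker ∂_1 − rank ∂_2 = (6 − 4) − 0 = 2, and there is no ∂_2, so H_1 = Z^2.

(K is a triangulation of a wedge of 2 circles.)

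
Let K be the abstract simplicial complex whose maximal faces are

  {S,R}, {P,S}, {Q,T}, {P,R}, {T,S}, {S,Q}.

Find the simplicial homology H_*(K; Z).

H_0 = Z,  H_1 = Z^2.

K has 5 vertices, 6 edges.
rank ∂_0 = 0, rank ∂_1 = 4 ⇒ b_0 = 5 − 0 − 4 = 1; all invariant factors of ∂_1 are 1 so no torsion. So H_0 ≅ Z.
rank ∂_1 = 4, rank ∂_2 = 0 ⇒ b_1 = 6 − 4 − 0 = 2. So H_1 ≅ Z^2.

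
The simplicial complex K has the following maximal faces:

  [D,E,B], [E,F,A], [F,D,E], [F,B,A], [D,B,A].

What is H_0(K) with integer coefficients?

H_0 ≅ Z.

Order the vertices as A < B < D < E < F. Listing each simplex with vertices in this order, K has dimension 2 with simplices:

  0-simplices (5): A, B, D, E, F
  1-simplices (10): AB, AD, AE, AF, BD, BE, BF, DE, DF, EF
  2-simplices (5): ABD, ABF, AEF, BDE, DEF

Hence C_0 ≅ Z^5, C_1 ≅ Z^10, C_2 ≅ Z^5.

The boundary map ∂_1: C_1 → C_0 sends each edge [p,q] (with p < q) to q − p.
As a 5×10 matrix over Z this has rank 4, with invariant factors (1,1,1,1).

The boundary map ∂_2: C_2 → C_1 acts by ∂[p,q,r] = [q,r] − [p,r] + [p,q]. For instance
  ∂ABD = BD − AD + AB,
  ∂BDE = DE − BE + BD.
As a 10×5 matrix over Z this has rank 5, with invariant factors (1,1,1,1,1).

Reading off H_k = ker ∂_k / im ∂_{k+1}:

  H_0: rank C_0 − rank ∂_1 = 5 − 4 = 1, and the invariant factors of ∂_1 are all 1, so H_0 ≅ Z.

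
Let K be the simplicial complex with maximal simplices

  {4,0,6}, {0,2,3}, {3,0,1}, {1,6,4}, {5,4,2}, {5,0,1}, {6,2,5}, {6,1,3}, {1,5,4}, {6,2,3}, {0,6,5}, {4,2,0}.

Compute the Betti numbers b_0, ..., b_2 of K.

b_0 = 1, b_1 = 0, b_2 = 0.

Take the total order 0 < 1 < 2 < 3 < 4 < 5 < 6 on the vertex set. Then K (dimension 2) consists of the simplices:

  0-simplices (7): [0], [1], [2], [3], [4], [5], [6]
  1-simplices (18): [0,1], [0,2], [0,3], [0,4], [0,5], [0,6], [1,3], [1,4], [1,5], [1,6], [2,3], [2,4], [2,5], [2,6], [3,6], [4,5], [4,6], [5,6]
  2-simplices (12): [0,1,3], [0,1,5], [0,2,3], [0,2,4], [0,4,6], [0,5,6], [1,3,6], [1,4,5], [1,4,6], [2,3,6], [2,4,5], [2,5,6]

so the chain groups are C_0 ≅ Z^7, C_1 ≅ Z^18, C_2 ≅ Z^12.

∂_1: C_1 → C_0 sends each edge [p,q] (with p < q) to q − p. For instance
  ∂[1,4] = [4] − [1].
The resulting 7×18 matrix has rank 6, and its Smith normal form has invariant factors (1,1,1,1,1,1).

Boundary ∂_2: C_2 → C_1 sends each 2-simplex [p,q,r] to [q,r] − [p,r] + [p,q]. For instance
  ∂[2,5,6] = [5,6] − [2,6] + [2,5],
  ∂[1,4,6] = [4,6] − [1,6] + [1,4].
This gives a 18×12 integer matrix of rank 12; reducing to Smith normal form yields diagonal entries (1,1,1,1,1,1,1,1,1,1,1,2).

Reading off H_k = ker ∂_k / im ∂_{k+1}:

  H_0: rank C_0 − rank ∂_1 = 7 − 6 = 1, and the invariant factors of ∂_1 are all 1, so H_0 ≅ Z.
  H_1: rank ker ∂_1 − rank ∂_2 = (18 − 6) − 12 = 0, and ∂_2 has invariant factor 2 > 1, so H_1 ≅ Z_2.
  H_2: rank ker ∂_2 − rank ∂_3 = (12 − 12) − 0 = 0, and there is no ∂_3, so H_2 ≅ 0.

Hence the Betti numbers are b_0 = 1, b_1 = 0, b_2 = 0.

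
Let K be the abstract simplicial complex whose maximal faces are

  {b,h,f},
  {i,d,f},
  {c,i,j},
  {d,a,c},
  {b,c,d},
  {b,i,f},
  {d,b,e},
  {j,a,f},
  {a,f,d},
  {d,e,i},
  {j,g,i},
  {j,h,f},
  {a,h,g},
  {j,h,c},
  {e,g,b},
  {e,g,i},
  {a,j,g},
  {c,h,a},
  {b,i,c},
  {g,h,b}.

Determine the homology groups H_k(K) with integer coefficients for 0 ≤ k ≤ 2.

H_0 = Z,  H_1 = Z × Z/2,  H_2 = 0.

Fix the vertex order a < b < c < d < e < f < g < h < i < j and write every simplex with vertices in increasing order. Then dim K = 2 and the simplices of K are:

  0-simplices (10): a, b, c, d, e, f, g, h, i, j
  1-simplices (30): ac, ad, af, ag, ah, aj, bc, bd, be, bf, bg, bh, bi, cd, ch, ci, cj, de, df, di, eg, ei, fh, fi, fj, gh, gi, gj, hj, ij
  2-simplices (20): acd, ach, adf, afj, agh, agj, bcd, bci, bde, beg, bfh, bfi, bgh, chj, cij, dei, dfi, egi, fhj, gij

Hence C_0 ≅ Z^10, C_1 ≅ Z^30, C_2 ≅ Z^20.

∂_1: C_1 → C_0 maps an edge to its endpoints' difference, ∂[p,q] = q − p. For instance
  ∂gh = h − g.
The resulting 10×30 matrix has rank 9, and its Smith normal form has invariant factors (1,1,1,1,1,1,1,1,1).

∂_2: C_2 → C_1 maps a triangle to the signed sum of its edges. For instance
  ∂egi = gi − ei + eg,
  ∂agh = gh − ah + ag.
The resulting 30×20 matrix has rank 20, and its Smith normal form has invariant factors (1,1,1,1,1,1,1,1,1,1,1,1,1,1,1,1,1,1,1,2).

Now H_k = ker ∂_k / im ∂_{k+1}, so:

  H_0: rank C_0 − rank ∂_1 = 10 − 9 = 1, and the invariant factors of ∂_1 are all 1, so H_0 = Z.
  H_1: rank ker ∂_1 − rank ∂_2 = (30 − 9) − 20 = 1, and ∂_2 has invariant factor 2 > 1, so H_1 = Z × Z/2.
  H_2: rank ker ∂_2 − rank ∂_3 = (20 − 20) − 0 = 0, and there is no ∂_3, so H_2 = 0.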